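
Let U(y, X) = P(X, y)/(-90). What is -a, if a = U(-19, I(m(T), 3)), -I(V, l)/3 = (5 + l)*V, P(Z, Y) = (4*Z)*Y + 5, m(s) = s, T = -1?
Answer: -1819/90 ≈ -20.211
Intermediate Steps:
P(Z, Y) = 5 + 4*Y*Z (P(Z, Y) = 4*Y*Z + 5 = 5 + 4*Y*Z)
I(V, l) = -3*V*(5 + l) (I(V, l) = -3*(5 + l)*V = -3*V*(5 + l))
U(y, X) = -1/18 - 2*X*y/45 (U(y, X) = (5 + 4*y*X)/(-90) = (5 + 4*X*y)*(-1/90) = -1/18 - 2*X*y/45)
a = 1819/90 (a = -1/18 - 2/45*(-3*(-1)*(5 + 3))*(-19) = -1/18 - 2/45*(-3*(-1)*8)*(-19) = -1/18 - 2/45*24*(-19) = -1/18 + 304/15 = 1819/90 ≈ 20.211)
-a = -1*1819/90 = -1819/90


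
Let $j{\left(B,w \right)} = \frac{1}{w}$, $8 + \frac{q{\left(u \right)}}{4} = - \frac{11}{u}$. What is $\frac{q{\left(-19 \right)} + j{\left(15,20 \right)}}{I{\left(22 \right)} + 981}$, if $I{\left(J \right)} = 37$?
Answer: $- \frac{11261}{386840} \approx -0.02911$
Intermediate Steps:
$q{\left(u \right)} = -32 - \frac{44}{u}$ ($q{\left(u \right)} = -32 + 4 \left(- \frac{11}{u}\right) = -32 - \frac{44}{u}$)
$\frac{q{\left(-19 \right)} + j{\left(15,20 \right)}}{I{\left(22 \right)} + 981} = \frac{\left(-32 - \frac{44}{-19}\right) + \frac{1}{20}}{37 + 981} = \frac{\left(-32 - - \frac{44}{19}\right) + \frac{1}{20}}{1018} = \left(\left(-32 + \frac{44}{19}\right) + \frac{1}{20}\right) \frac{1}{1018} = \left(- \frac{564}{19} + \frac{1}{20}\right) \frac{1}{1018} = \left(- \frac{11261}{380}\right) \frac{1}{1018} = - \frac{11261}{386840}$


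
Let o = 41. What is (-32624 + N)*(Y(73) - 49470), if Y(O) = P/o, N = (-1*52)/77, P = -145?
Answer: 5095581321500/3157 ≈ 1.6141e+9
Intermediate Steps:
N = -52/77 (N = (1/77)*(-52) = -52/77 ≈ -0.67532)
Y(O) = -145/41
(-32624 + N)*(Y(73) - 49470) = (-32624 - 52/77)*(-145/41 - 49470) = -2512100/77*(-2028415/41) = 5095581321500/3157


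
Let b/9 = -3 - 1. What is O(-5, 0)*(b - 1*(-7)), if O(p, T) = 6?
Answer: -174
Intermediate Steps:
b = -36 (b = 9*(-3 - 1) = 9*(-4) = -36)
O(-5, 0)*(b - 1*(-7)) = 6*(-36 - 1*(-7)) = 6*(-36 + 7) = 6*(-29) = -174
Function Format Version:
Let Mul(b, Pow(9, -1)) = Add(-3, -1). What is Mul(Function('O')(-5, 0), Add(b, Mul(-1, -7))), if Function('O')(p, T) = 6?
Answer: -174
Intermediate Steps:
b = -36 (b = Mul(9, Add(-3, -1)) = Mul(9, -4) = -36)
Mul(Function('O')(-5, 0), Add(b, Mul(-1, -7))) = Mul(6, Add(-36, Mul(-1, -7))) = Mul(6, Add(-36, 7)) = Mul(6, -29) = -174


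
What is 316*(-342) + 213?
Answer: -107859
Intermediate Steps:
316*(-342) + 213 = -108072 + 213 = -107859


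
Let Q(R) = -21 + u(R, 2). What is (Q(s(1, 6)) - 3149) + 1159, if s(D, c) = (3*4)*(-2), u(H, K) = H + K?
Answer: -2033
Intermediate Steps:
s(D, c) = -24 (s(D, c) = 12*(-2) = -24)
Q(R) = -19 + R (Q(R) = -21 + (R + 2) = -21 + (2 + R) = -19 + R)
(Q(s(1, 6)) - 3149) + 1159 = ((-19 - 24) - 3149) + 1159 = (-43 - 3149) + 1159 = -3192 + 1159 = -2033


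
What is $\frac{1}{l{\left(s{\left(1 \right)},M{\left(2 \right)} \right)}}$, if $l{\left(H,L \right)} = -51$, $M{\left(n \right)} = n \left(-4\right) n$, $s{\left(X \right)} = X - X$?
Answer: $- \frac{1}{51} \approx -0.019608$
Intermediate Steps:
$s{\left(X \right)} = 0$
$M{\left(n \right)} = - 4 n^{2}$ ($M{\left(n \right)} = - 4 n n = - 4 n^{2}$)
$\frac{1}{l{\left(s{\left(1 \right)},M{\left(2 \right)} \right)}} = \frac{1}{-51} = - \frac{1}{51}$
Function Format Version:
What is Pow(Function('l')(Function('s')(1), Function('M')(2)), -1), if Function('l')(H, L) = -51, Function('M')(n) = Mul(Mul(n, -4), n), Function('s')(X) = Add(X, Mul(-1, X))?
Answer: Rational(-1, 51) ≈ -0.019608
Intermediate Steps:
Function('s')(X) = 0
Function('M')(n) = Mul(-4, Pow(n, 2)) (Function('M')(n) = Mul(Mul(-4, n), n) = Mul(-4, Pow(n, 2)))
Pow(Function('l')(Function('s')(1), Function('M')(2)), -1) = Pow(-51, -1) = Rational(-1, 51)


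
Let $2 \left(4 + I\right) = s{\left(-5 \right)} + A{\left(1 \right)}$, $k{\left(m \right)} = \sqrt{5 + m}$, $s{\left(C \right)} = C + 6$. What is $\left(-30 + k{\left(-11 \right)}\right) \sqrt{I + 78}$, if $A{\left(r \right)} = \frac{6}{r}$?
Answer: $- 15 \sqrt{310} + i \sqrt{465} \approx -264.1 + 21.564 i$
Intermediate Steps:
$s{\left(C \right)} = 6 + C$
$I = - \frac{1}{2}$ ($I = -4 + \frac{\left(6 - 5\right) + \frac{6}{1}}{2} = -4 + \frac{1 + 6 \cdot 1}{2} = -4 + \frac{1 + 6}{2} = -4 + \frac{1}{2} \cdot 7 = -4 + \frac{7}{2} = - \frac{1}{2} \approx -0.5$)
$\left(-30 + k{\left(-11 \right)}\right) \sqrt{I + 78} = \left(-30 + \sqrt{5 - 11}\right) \sqrt{- \frac{1}{2} + 78} = \left(-30 + \sqrt{-6}\right) \sqrt{\frac{155}{2}} = \left(-30 + i \sqrt{6}\right) \frac{\sqrt{310}}{2} = \frac{\sqrt{310} \left(-30 + i \sqrt{6}\right)}{2}$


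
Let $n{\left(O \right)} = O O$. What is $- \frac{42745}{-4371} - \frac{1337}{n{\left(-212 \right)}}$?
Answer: $\frac{1915287253}{196450224} \approx 9.7495$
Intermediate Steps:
$n{\left(O \right)} = O^{2}$
$- \frac{42745}{-4371} - \frac{1337}{n{\left(-212 \right)}} = - \frac{42745}{-4371} - \frac{1337}{\left(-212\right)^{2}} = \left(-42745\right) \left(- \frac{1}{4371}\right) - \frac{1337}{44944} = \frac{42745}{4371} - \frac{1337}{44944} = \frac{1915287253}{196450224}$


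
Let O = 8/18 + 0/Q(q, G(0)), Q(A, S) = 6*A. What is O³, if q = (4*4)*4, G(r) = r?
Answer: 64/729 ≈ 0.087791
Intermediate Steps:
q = 64 (q = 16*4 = 64)
O = 4/9 (O = 8/18 + 0/((6*64)) = 8*(1/18) + 0/384 = 4/9 + 0*(1/384) = 4/9 + 0 = 4/9 ≈ 0.44444)
O³ = (4/9)³ = 64/729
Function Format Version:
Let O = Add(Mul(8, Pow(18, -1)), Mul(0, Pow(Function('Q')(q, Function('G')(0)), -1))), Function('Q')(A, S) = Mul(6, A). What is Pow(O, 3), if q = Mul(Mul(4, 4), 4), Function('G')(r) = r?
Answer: Rational(64, 729) ≈ 0.087791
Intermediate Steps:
q = 64 (q = Mul(16, 4) = 64)
O = Rational(4, 9) (O = Add(Mul(8, Pow(18, -1)), Mul(0, Pow(Mul(6, 64), -1))) = Add(Mul(8, Rational(1, 18)), Mul(0, Pow(384, -1))) = Add(Rational(4, 9), Mul(0, Rational(1, 384))) = Add(Rational(4, 9), 0) = Rational(4, 9) ≈ 0.44444)
Pow(O, 3) = Pow(Rational(4, 9), 3) = Rational(64, 729)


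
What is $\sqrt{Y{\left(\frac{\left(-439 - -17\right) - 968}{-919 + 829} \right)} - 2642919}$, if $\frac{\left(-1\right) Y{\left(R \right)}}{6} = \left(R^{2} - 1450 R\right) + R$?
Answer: $\frac{i \sqrt{203316171}}{9} \approx 1584.3 i$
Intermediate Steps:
$Y{\left(R \right)} = - 6 R^{2} + 8694 R$ ($Y{\left(R \right)} = - 6 \left(\left(R^{2} - 1450 R\right) + R\right) = - 6 \left(R^{2} - 1449 R\right) = - 6 R^{2} + 8694 R$)
$\sqrt{Y{\left(\frac{\left(-439 - -17\right) - 968}{-919 + 829} \right)} - 2642919} = \sqrt{6 \frac{\left(-439 - -17\right) - 968}{-919 + 829} \left(1449 - \frac{\left(-439 - -17\right) - 968}{-919 + 829}\right) - 2642919} = \sqrt{6 \frac{\left(-439 + 17\right) - 968}{-90} \left(1449 - \frac{\left(-439 + 17\right) - 968}{-90}\right) - 2642919} = \sqrt{6 \left(-422 - 968\right) \left(- \frac{1}{90}\right) \left(1449 - \left(-422 - 968\right) \left(- \frac{1}{90}\right)\right) - 2642919} = \sqrt{6 \left(\left(-1390\right) \left(- \frac{1}{90}\right)\right) \left(1449 - \left(-1390\right) \left(- \frac{1}{90}\right)\right) - 2642919} = \sqrt{6 \cdot \frac{139}{9} \left(1449 - \frac{139}{9}\right) - 2642919} = \sqrt{6 \cdot \frac{139}{9} \cdot \frac{12902}{9} - 2642919} = \sqrt{\frac{3586756}{27} - 2642919} = \sqrt{- \frac{67772057}{27}} = \frac{i \sqrt{203316171}}{9}$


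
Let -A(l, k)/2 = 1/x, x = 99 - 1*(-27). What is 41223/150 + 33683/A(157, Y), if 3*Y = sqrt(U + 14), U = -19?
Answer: -106087709/50 ≈ -2.1218e+6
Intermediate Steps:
x = 126 (x = 99 + 27 = 126)
Y = I*sqrt(5)/3 (Y = sqrt(-19 + 14)/3 = sqrt(-5)/3 = (I*sqrt(5))/3 = I*sqrt(5)/3 ≈ 0.74536*I)
A(l, k) = -1/63 (A(l, k) = -2/126 = -2*1/126 = -1/63)
41223/150 + 33683/A(157, Y) = 41223/150 + 33683/(-1/63) = 41223*(1/150) + 33683*(-63) = 13741/50 - 2122029 = -106087709/50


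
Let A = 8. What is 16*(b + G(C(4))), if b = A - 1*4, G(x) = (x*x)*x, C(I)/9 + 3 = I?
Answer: 11728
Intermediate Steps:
C(I) = -27 + 9*I
G(x) = x³ (G(x) = x²*x = x³)
b = 4 (b = 8 - 1*4 = 8 - 4 = 4)
16*(b + G(C(4))) = 16*(4 + (-27 + 9*4)³) = 16*(4 + (-27 + 36)³) = 16*(4 + 9³) = 16*(4 + 729) = 16*733 = 11728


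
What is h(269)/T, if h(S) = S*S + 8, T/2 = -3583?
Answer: -72369/7166 ≈ -10.099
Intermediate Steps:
T = -7166 (T = 2*(-3583) = -7166)
h(S) = 8 + S² (h(S) = S² + 8 = 8 + S²)
h(269)/T = (8 + 269²)/(-7166) = (8 + 72361)*(-1/7166) = 72369*(-1/7166) = -72369/7166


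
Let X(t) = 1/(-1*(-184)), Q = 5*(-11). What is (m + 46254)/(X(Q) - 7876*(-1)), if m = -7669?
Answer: 1419928/289837 ≈ 4.8991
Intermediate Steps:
Q = -55
X(t) = 1/184
(m + 46254)/(X(Q) - 7876*(-1)) = (-7669 + 46254)/(1/184 - 7876*(-1)) = 38585/(1/184 - 1*(-7876)) = 38585/(1/184 + 7876) = 38585/(1449185/184) = 38585*(184/1449185) = 1419928/289837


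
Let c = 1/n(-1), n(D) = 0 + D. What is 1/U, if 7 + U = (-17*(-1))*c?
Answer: -1/24 ≈ -0.041667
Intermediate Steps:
n(D) = D
c = -1 (c = 1/(-1) = -1)
U = -24 (U = -7 - 17*(-1)*(-1) = -7 + 17*(-1) = -7 - 17 = -24)
1/U = 1/(-24) = -1/24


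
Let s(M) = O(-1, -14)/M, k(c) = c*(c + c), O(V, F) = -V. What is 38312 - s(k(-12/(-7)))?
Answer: 11033807/288 ≈ 38312.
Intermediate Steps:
k(c) = 2*c² (k(c) = c*(2*c) = 2*c²)
s(M) = 1/M (s(M) = (-1*(-1))/M = 1/M)
38312 - s(k(-12/(-7))) = 38312 - 1/(2*(-12/(-7))²) = 38312 - 1/(2*(-12*(-⅐))²) = 38312 - 1/(2*(12/7)²) = 38312 - 1/(2*(144/49)) = 38312 - 1/288/49 = 38312 - 1*49/288 = 38312 - 49/288 = 11033807/288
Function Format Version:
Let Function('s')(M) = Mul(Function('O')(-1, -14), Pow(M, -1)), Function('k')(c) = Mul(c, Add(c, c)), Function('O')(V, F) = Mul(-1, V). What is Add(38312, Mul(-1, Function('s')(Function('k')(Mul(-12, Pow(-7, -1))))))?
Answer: Rational(11033807, 288) ≈ 38312.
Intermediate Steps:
Function('k')(c) = Mul(2, Pow(c, 2)) (Function('k')(c) = Mul(c, Mul(2, c)) = Mul(2, Pow(c, 2)))
Function('s')(M) = Pow(M, -1) (Function('s')(M) = Mul(Mul(-1, -1), Pow(M, -1)) = Mul(1, Pow(M, -1)) = Pow(M, -1))
Add(38312, Mul(-1, Function('s')(Function('k')(Mul(-12, Pow(-7, -1)))))) = Add(38312, Mul(-1, Pow(Mul(2, Pow(Mul(-12, Pow(-7, -1)), 2)), -1))) = Add(38312, Mul(-1, Pow(Mul(2, Pow(Mul(-12, Rational(-1, 7)), 2)), -1))) = Add(38312, Mul(-1, Pow(Mul(2, Pow(Rational(12, 7), 2)), -1))) = Add(38312, Mul(-1, Pow(Mul(2, Rational(144, 49)), -1))) = Add(38312, Mul(-1, Pow(Rational(288, 49), -1))) = Add(38312, Mul(-1, Rational(49, 288))) = Add(38312, Rational(-49, 288)) = Rational(11033807, 288)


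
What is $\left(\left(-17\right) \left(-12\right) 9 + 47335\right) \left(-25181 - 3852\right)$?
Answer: $-1427581643$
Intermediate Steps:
$\left(\left(-17\right) \left(-12\right) 9 + 47335\right) \left(-25181 - 3852\right) = \left(204 \cdot 9 + 47335\right) \left(-29033\right) = \left(1836 + 47335\right) \left(-29033\right) = 49171 \left(-29033\right) = -1427581643$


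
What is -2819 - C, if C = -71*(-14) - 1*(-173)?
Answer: -3986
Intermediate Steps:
C = 1167 (C = 994 + 173 = 1167)
-2819 - C = -2819 - 1*1167 = -2819 - 1167 = -3986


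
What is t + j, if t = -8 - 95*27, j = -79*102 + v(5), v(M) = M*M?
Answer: -10606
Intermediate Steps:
v(M) = M²
j = -8033 (j = -79*102 + 5² = -8058 + 25 = -8033)
t = -2573 (t = -8 - 2565 = -2573)
t + j = -2573 - 8033 = -10606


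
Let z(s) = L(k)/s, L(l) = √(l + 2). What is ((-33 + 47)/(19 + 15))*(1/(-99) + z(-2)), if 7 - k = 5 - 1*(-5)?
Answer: -7/1683 - 7*I/34 ≈ -0.0041592 - 0.20588*I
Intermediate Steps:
k = -3 (k = 7 - (5 - 1*(-5)) = 7 - (5 + 5) = 7 - 1*10 = 7 - 10 = -3)
L(l) = √(2 + l)
z(s) = I/s (z(s) = √(2 - 3)/s = √(-1)/s = I/s)
((-33 + 47)/(19 + 15))*(1/(-99) + z(-2)) = ((-33 + 47)/(19 + 15))*(1/(-99) + I/(-2)) = (14/34)*(-1/99 + I*(-½)) = (14*(1/34))*(-1/99 - I/2) = 7*(-1/99 - I/2)/17 = -7/1683 - 7*I/34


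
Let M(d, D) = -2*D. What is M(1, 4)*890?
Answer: -7120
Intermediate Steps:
M(d, D) = -2*D
M(1, 4)*890 = -2*4*890 = -8*890 = -7120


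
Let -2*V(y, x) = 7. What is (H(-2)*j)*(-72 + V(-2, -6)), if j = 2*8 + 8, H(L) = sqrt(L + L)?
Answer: -3624*I ≈ -3624.0*I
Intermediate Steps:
V(y, x) = -7/2 (V(y, x) = -1/2*7 = -7/2)
H(L) = sqrt(2)*sqrt(L) (H(L) = sqrt(2*L) = sqrt(2)*sqrt(L))
j = 24 (j = 16 + 8 = 24)
(H(-2)*j)*(-72 + V(-2, -6)) = ((sqrt(2)*sqrt(-2))*24)*(-72 - 7/2) = ((sqrt(2)*(I*sqrt(2)))*24)*(-151/2) = ((2*I)*24)*(-151/2) = (48*I)*(-151/2) = -3624*I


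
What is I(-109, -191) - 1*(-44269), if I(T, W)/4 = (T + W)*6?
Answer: 37069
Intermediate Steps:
I(T, W) = 24*T + 24*W (I(T, W) = 4*((T + W)*6) = 4*(6*T + 6*W) = 24*T + 24*W)
I(-109, -191) - 1*(-44269) = (24*(-109) + 24*(-191)) - 1*(-44269) = (-2616 - 4584) + 44269 = -7200 + 44269 = 37069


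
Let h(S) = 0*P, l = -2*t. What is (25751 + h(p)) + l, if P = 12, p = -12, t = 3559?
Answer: 18633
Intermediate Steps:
l = -7118 (l = -2*3559 = -7118)
h(S) = 0 (h(S) = 0*12 = 0)
(25751 + h(p)) + l = (25751 + 0) - 7118 = 25751 - 7118 = 18633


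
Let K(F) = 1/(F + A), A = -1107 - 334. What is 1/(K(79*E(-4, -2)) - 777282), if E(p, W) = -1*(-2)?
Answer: -1283/997252807 ≈ -1.2865e-6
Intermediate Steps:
E(p, W) = 2
A = -1441
K(F) = 1/(-1441 + F) (K(F) = 1/(F - 1441) = 1/(-1441 + F))
1/(K(79*E(-4, -2)) - 777282) = 1/(1/(-1441 + 79*2) - 777282) = 1/(1/(-1441 + 158) - 777282) = 1/(1/(-1283) - 777282) = 1/(-1/1283 - 777282) = 1/(-997252807/1283) = -1283/997252807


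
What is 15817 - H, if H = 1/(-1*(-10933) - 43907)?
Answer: 521549759/32974 ≈ 15817.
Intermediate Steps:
H = -1/32974 (H = 1/(10933 - 43907) = 1/(-32974) = -1/32974 ≈ -3.0327e-5)
15817 - H = 15817 - 1*(-1/32974) = 15817 + 1/32974 = 521549759/32974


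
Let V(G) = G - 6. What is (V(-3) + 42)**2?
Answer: 1089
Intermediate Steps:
V(G) = -6 + G
(V(-3) + 42)**2 = ((-6 - 3) + 42)**2 = (-9 + 42)**2 = 33**2 = 1089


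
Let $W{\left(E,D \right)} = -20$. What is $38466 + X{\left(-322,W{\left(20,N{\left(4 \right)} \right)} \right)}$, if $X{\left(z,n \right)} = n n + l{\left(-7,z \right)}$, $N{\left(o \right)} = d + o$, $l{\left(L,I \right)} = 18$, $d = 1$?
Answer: $38884$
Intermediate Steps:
$N{\left(o \right)} = 1 + o$
$X{\left(z,n \right)} = 18 + n^{2}$ ($X{\left(z,n \right)} = n n + 18 = n^{2} + 18 = 18 + n^{2}$)
$38466 + X{\left(-322,W{\left(20,N{\left(4 \right)} \right)} \right)} = 38466 + \left(18 + \left(-20\right)^{2}\right) = 38466 + \left(18 + 400\right) = 38466 + 418 = 38884$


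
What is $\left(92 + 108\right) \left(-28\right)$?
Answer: $-5600$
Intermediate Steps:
$\left(92 + 108\right) \left(-28\right) = 200 \left(-28\right) = -5600$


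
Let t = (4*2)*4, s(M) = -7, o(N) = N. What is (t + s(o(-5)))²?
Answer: 625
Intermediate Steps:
t = 32 (t = 8*4 = 32)
(t + s(o(-5)))² = (32 - 7)² = 25² = 625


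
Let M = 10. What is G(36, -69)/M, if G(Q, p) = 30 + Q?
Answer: 33/5 ≈ 6.6000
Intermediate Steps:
G(36, -69)/M = (30 + 36)/10 = (1/10)*66 = 33/5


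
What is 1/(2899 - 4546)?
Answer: -1/1647 ≈ -0.00060716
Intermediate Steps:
1/(2899 - 4546) = 1/(-1647) = -1/1647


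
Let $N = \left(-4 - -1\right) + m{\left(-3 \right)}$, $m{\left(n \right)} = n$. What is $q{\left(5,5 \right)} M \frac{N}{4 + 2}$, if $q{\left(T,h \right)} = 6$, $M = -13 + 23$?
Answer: $-60$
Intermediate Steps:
$M = 10$
$N = -6$ ($N = \left(-4 - -1\right) - 3 = \left(-4 + 1\right) - 3 = -3 - 3 = -6$)
$q{\left(5,5 \right)} M \frac{N}{4 + 2} = 6 \cdot 10 \frac{1}{4 + 2} \left(-6\right) = 60 \cdot \frac{1}{6} \left(-6\right) = 60 \left(-1\right) = -60$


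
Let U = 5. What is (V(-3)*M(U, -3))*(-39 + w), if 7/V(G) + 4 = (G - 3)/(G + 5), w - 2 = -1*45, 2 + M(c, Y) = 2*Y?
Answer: -656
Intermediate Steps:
M(c, Y) = -2 + 2*Y
w = -43 (w = 2 - 1*45 = 2 - 45 = -43)
V(G) = 7/(-4 + (-3 + G)/(5 + G)) (V(G) = 7/(-4 + (G - 3)/(G + 5)) = 7/(-4 + (-3 + G)/(5 + G)))
(V(-3)*M(U, -3))*(-39 + w) = ((7*(-5 - 1*(-3))/(23 + 3*(-3)))*(-2 + 2*(-3)))*(-39 - 43) = ((7*(-5 + 3)/(23 - 9))*(-2 - 6))*(-82) = ((7*(-2)/14)*(-8))*(-82) = ((7*(1/14)*(-2))*(-8))*(-82) = -1*(-8)*(-82) = 8*(-82) = -656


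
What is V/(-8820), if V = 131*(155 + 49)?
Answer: -2227/735 ≈ -3.0299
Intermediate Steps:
V = 26724 (V = 131*204 = 26724)
V/(-8820) = 26724/(-8820) = 26724*(-1/8820) = -2227/735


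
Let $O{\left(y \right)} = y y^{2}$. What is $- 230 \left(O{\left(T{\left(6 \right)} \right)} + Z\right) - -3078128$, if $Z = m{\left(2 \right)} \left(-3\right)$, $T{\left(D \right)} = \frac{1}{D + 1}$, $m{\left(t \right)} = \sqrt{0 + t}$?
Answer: $\frac{1055797674}{343} + 690 \sqrt{2} \approx 3.0791 \cdot 10^{6}$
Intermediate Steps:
$m{\left(t \right)} = \sqrt{t}$
$T{\left(D \right)} = \frac{1}{1 + D}$
$Z = - 3 \sqrt{2}$ ($Z = \sqrt{2} \left(-3\right) = - 3 \sqrt{2} \approx -4.2426$)
$O{\left(y \right)} = y^{3}$
$- 230 \left(O{\left(T{\left(6 \right)} \right)} + Z\right) - -3078128 = - 230 \left(\left(\frac{1}{1 + 6}\right)^{3} - 3 \sqrt{2}\right) - -3078128 = - 230 \left(\left(\frac{1}{7}\right)^{3} - 3 \sqrt{2}\right) + 3078128 = - 230 \left(\frac{1}{343} - 3 \sqrt{2}\right) + 3078128 = \left(- \frac{230}{343} + 690 \sqrt{2}\right) + 3078128 = \frac{1055797674}{343} + 690 \sqrt{2}$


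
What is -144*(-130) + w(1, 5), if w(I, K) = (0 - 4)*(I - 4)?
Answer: 18732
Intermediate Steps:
w(I, K) = 16 - 4*I (w(I, K) = -4*(-4 + I) = 16 - 4*I)
-144*(-130) + w(1, 5) = -144*(-130) + (16 - 4*1) = 18720 + (16 - 4) = 18720 + 12 = 18732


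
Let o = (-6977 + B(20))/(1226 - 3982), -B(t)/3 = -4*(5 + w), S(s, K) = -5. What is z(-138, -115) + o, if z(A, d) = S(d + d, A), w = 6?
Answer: -6935/2756 ≈ -2.5163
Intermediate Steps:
z(A, d) = -5
B(t) = 132 (B(t) = -(-12)*(5 + 6) = -(-12)*11 = -3*(-44) = 132)
o = 6845/2756 (o = (-6977 + 132)/(1226 - 3982) = -6845/(-2756) = -6845*(-1/2756) = 6845/2756 ≈ 2.4837)
z(-138, -115) + o = -5 + 6845/2756 = -6935/2756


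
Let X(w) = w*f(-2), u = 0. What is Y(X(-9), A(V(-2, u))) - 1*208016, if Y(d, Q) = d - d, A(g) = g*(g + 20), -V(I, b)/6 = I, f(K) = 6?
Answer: -208016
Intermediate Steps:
V(I, b) = -6*I
A(g) = g*(20 + g)
X(w) = 6*w (X(w) = w*6 = 6*w)
Y(d, Q) = 0
Y(X(-9), A(V(-2, u))) - 1*208016 = 0 - 1*208016 = 0 - 208016 = -208016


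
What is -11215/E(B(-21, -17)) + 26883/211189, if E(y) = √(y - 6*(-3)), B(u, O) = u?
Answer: 26883/211189 + 11215*I*√3/3 ≈ 0.12729 + 6475.0*I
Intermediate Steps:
E(y) = √(18 + y) (E(y) = √(y + 18) = √(18 + y))
-11215/E(B(-21, -17)) + 26883/211189 = -11215/√(18 - 21) + 26883/211189 = -11215*(-I*√3/3) + 26883*(1/211189) = -11215*(-I*√3/3) + 26883/211189 = -(-11215)*I*√3/3 + 26883/211189 = 11215*I*√3/3 + 26883/211189 = 26883/211189 + 11215*I*√3/3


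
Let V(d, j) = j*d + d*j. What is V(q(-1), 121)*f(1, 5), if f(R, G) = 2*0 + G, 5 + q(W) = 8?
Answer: 3630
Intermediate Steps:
q(W) = 3 (q(W) = -5 + 8 = 3)
f(R, G) = G (f(R, G) = 0 + G = G)
V(d, j) = 2*d*j (V(d, j) = d*j + d*j = 2*d*j)
V(q(-1), 121)*f(1, 5) = (2*3*121)*5 = 726*5 = 3630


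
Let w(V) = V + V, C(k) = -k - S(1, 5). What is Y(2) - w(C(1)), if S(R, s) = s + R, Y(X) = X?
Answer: 16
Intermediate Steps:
S(R, s) = R + s
C(k) = -6 - k (C(k) = -k - (1 + 5) = -k - 1*6 = -k - 6 = -6 - k)
w(V) = 2*V
Y(2) - w(C(1)) = 2 - 2*(-6 - 1*1) = 2 - 2*(-6 - 1) = 2 - 2*(-7) = 2 - 1*(-14) = 2 + 14 = 16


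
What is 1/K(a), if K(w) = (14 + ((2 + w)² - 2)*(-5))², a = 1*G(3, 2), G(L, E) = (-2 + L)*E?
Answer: 1/3136 ≈ 0.00031888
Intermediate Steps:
G(L, E) = E*(-2 + L)
a = 2 (a = 1*(2*(-2 + 3)) = 1*(2*1) = 1*2 = 2)
K(w) = (24 - 5*(2 + w)²)² (K(w) = (14 + (-2 + (2 + w)²)*(-5))² = (14 + (10 - 5*(2 + w)²))² = (24 - 5*(2 + w)²)²)
1/K(a) = 1/((-24 + 5*(2 + 2)²)²) = 1/((-24 + 5*4²)²) = 1/((-24 + 5*16)²) = 1/((-24 + 80)²) = 1/(56²) = 1/3136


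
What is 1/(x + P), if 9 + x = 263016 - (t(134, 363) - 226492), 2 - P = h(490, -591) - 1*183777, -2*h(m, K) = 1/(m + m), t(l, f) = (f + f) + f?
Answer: 1960/1317490441 ≈ 1.4877e-6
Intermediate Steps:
t(l, f) = 3*f (t(l, f) = 2*f + f = 3*f)
h(m, K) = -1/(4*m) (h(m, K) = -1/(2*(m + m)) = -1/(2*m)/2 = -1/(4*m))
P = 360206841/1960 (P = 2 - (-¼/490 - 1*183777) = 2 - (-¼*1/490 - 183777) = 2 - (-1/1960 - 183777) = 2 - 1*(-360202921/1960) = 2 + 360202921/1960 = 360206841/1960 ≈ 1.8378e+5)
x = 488410 (x = -9 + (263016 - (3*363 - 226492)) = -9 + (263016 - (1089 - 226492)) = -9 + (263016 - 1*(-225403)) = -9 + (263016 + 225403) = -9 + 488419 = 488410)
1/(x + P) = 1/(488410 + 360206841/1960) = 1/(1317490441/1960) = 1960/1317490441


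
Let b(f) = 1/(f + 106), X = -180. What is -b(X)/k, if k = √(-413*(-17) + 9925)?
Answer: √16946/1254004 ≈ 0.00010381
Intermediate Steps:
b(f) = 1/(106 + f)
k = √16946 (k = √(7021 + 9925) = √16946 ≈ 130.18)
-b(X)/k = -1/((106 - 180)*(√16946)) = -√16946/16946/(-74) = -(-1)*√16946/16946/74 = -(-1)*√16946/1254004 = √16946/1254004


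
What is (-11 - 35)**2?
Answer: 2116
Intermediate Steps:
(-11 - 35)**2 = (-46)**2 = 2116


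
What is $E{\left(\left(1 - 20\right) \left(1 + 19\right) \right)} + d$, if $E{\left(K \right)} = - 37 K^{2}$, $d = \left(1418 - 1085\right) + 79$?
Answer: $-5342388$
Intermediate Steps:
$d = 412$ ($d = 333 + 79 = 412$)
$E{\left(\left(1 - 20\right) \left(1 + 19\right) \right)} + d = - 37 \left(\left(1 - 20\right) \left(1 + 19\right)\right)^{2} + 412 = - 37 \left(\left(-19\right) 20\right)^{2} + 412 = - 37 \left(-380\right)^{2} + 412 = \left(-37\right) 144400 + 412 = -5342800 + 412 = -5342388$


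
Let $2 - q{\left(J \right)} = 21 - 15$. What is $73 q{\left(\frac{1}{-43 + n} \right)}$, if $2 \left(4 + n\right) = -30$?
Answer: $-292$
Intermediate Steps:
$n = -19$ ($n = -4 + \frac{1}{2} \left(-30\right) = -4 - 15 = -19$)
$q{\left(J \right)} = -4$ ($q{\left(J \right)} = 2 - \left(21 - 15\right) = 2 - 6 = -4$)
$73 q{\left(\frac{1}{-43 + n} \right)} = 73 \left(-4\right) = -292$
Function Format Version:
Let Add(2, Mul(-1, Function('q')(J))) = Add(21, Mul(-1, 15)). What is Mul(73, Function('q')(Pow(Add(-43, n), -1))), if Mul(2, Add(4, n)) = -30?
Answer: -292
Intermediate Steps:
n = -19 (n = Add(-4, Mul(Rational(1, 2), -30)) = Add(-4, -15) = -19)
Function('q')(J) = -4 (Function('q')(J) = Add(2, Mul(-1, Add(21, Mul(-1, 15)))) = Add(2, Mul(-1, Add(21, -15))) = Add(2, Mul(-1, 6)) = Add(2, -6) = -4)
Mul(73, Function('q')(Pow(Add(-43, n), -1))) = Mul(73, -4) = -292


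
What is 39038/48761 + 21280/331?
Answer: 1050555658/16139891 ≈ 65.091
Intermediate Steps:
39038/48761 + 21280/331 = 1050555658/16139891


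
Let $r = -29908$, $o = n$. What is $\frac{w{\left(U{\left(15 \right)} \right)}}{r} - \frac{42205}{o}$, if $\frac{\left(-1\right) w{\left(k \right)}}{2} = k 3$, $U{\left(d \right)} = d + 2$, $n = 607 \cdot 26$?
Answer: $- \frac{157582172}{59001007} \approx -2.6708$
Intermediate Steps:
$n = 15782$
$U{\left(d \right)} = 2 + d$
$o = 15782$
$w{\left(k \right)} = - 6 k$ ($w{\left(k \right)} = - 2 k 3 = - 2 \cdot 3 k = - 6 k$)
$\frac{w{\left(U{\left(15 \right)} \right)}}{r} - \frac{42205}{o} = \frac{\left(-6\right) \left(2 + 15\right)}{-29908} - \frac{42205}{15782} = \left(-6\right) 17 \left(- \frac{1}{29908}\right) - \frac{42205}{15782} = \left(-102\right) \left(- \frac{1}{29908}\right) - \frac{42205}{15782} = \frac{51}{14954} - \frac{42205}{15782} = - \frac{157582172}{59001007}$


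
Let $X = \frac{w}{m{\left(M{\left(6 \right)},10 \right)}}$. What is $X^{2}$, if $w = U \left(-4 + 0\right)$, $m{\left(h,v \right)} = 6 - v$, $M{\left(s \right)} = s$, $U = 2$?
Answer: $4$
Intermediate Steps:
$w = -8$ ($w = 2 \left(-4 + 0\right) = 2 \left(-4\right) = -8$)
$X = 2$ ($X = - \frac{8}{6 - 10} = - \frac{8}{-4} = \left(-8\right) \left(- \frac{1}{4}\right) = 2$)
$X^{2} = 2^{2} = 4$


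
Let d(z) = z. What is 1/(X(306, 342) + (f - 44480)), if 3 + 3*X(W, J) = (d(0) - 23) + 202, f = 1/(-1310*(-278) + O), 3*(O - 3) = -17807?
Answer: -3224226/143224417879 ≈ -2.2512e-5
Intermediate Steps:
O = -17798/3 (O = 3 + (⅓)*(-17807) = 3 - 17807/3 = -17798/3 ≈ -5932.7)
f = 3/1074742 (f = 1/(-1310*(-278) - 17798/3) = 1/(364180 - 17798/3) = 1/(1074742/3) = 3/1074742 ≈ 2.7914e-6)
X(W, J) = 176/3 (X(W, J) = -1 + ((0 - 23) + 202)/3 = -1 + (-23 + 202)/3 = -1 + (⅓)*179 = -1 + 179/3 = 176/3)
1/(X(306, 342) + (f - 44480)) = 1/(176/3 + (3/1074742 - 44480)) = 1/(176/3 - 47804524157/1074742) = 1/(-143224417879/3224226) = -3224226/143224417879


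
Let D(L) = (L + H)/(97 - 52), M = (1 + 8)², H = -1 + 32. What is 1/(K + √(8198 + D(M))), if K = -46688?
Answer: -1050480/49044625729 - 3*√1845110/98089251458 ≈ -2.1460e-5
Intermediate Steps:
H = 31
M = 81 (M = 9² = 81)
D(L) = 31/45 + L/45 (D(L) = (L + 31)/(97 - 52) = (31 + L)/45 = (31 + L)*(1/45) = 31/45 + L/45)
1/(K + √(8198 + D(M))) = 1/(-46688 + √(8198 + (31/45 + (1/45)*81))) = 1/(-46688 + √(8198 + (31/45 + 9/5))) = 1/(-46688 + √(8198 + 112/45)) = 1/(-46688 + √(369022/45)) = 1/(-46688 + √1845110/15)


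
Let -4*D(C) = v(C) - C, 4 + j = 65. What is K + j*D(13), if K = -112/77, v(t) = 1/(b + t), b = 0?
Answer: 27974/143 ≈ 195.62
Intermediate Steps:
j = 61 (j = -4 + 65 = 61)
v(t) = 1/t (v(t) = 1/(0 + t) = 1/t)
K = -16/11 (K = -112*1/77 = -16/11 ≈ -1.4545)
D(C) = -1/(4*C) + C/4 (D(C) = -(1/C - C)/4 = -1/(4*C) + C/4)
K + j*D(13) = -16/11 + 61*((¼)*(-1 + 13²)/13) = -16/11 + 61*((¼)*(1/13)*(-1 + 169)) = -16/11 + 61*((¼)*(1/13)*168) = -16/11 + 61*(42/13) = -16/11 + 2562/13 = 27974/143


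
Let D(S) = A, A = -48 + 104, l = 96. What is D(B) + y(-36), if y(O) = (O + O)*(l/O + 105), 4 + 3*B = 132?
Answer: -7312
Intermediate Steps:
B = 128/3 (B = -4/3 + (1/3)*132 = -4/3 + 44 = 128/3 ≈ 42.667)
A = 56
D(S) = 56
y(O) = 2*O*(105 + 96/O) (y(O) = (O + O)*(96/O + 105) = (2*O)*(105 + 96/O) = 2*O*(105 + 96/O))
D(B) + y(-36) = 56 + (192 + 210*(-36)) = 56 + (192 - 7560) = 56 - 7368 = -7312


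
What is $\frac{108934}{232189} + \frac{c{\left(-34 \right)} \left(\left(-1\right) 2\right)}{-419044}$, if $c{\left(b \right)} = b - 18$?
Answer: $\frac{11405997860}{24324351829} \approx 0.46891$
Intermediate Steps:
$c{\left(b \right)} = -18 + b$
$\frac{108934}{232189} + \frac{c{\left(-34 \right)} \left(\left(-1\right) 2\right)}{-419044} = \frac{108934}{232189} + \frac{\left(-18 - 34\right) \left(\left(-1\right) 2\right)}{-419044} = 108934 \cdot \frac{1}{232189} + \left(-52\right) \left(-2\right) \left(- \frac{1}{419044}\right) = \frac{108934}{232189} + 104 \left(- \frac{1}{419044}\right) = \frac{108934}{232189} - \frac{26}{104761} = \frac{11405997860}{24324351829}$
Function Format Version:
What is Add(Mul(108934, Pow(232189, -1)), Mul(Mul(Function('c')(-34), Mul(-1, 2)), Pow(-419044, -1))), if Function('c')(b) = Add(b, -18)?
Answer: Rational(11405997860, 24324351829) ≈ 0.46891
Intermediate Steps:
Function('c')(b) = Add(-18, b)
Add(Mul(108934, Pow(232189, -1)), Mul(Mul(Function('c')(-34), Mul(-1, 2)), Pow(-419044, -1))) = Add(Mul(108934, Pow(232189, -1)), Mul(Mul(Add(-18, -34), Mul(-1, 2)), Pow(-419044, -1))) = Add(Mul(108934, Rational(1, 232189)), Mul(Mul(-52, -2), Rational(-1, 419044))) = Add(Rational(108934, 232189), Mul(104, Rational(-1, 419044))) = Add(Rational(108934, 232189), Rational(-26, 104761)) = Rational(11405997860, 24324351829)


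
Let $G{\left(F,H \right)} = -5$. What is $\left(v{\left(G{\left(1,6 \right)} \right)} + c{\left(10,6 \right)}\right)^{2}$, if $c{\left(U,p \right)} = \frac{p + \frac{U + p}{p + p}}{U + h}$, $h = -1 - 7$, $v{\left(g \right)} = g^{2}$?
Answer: $\frac{7396}{9} \approx 821.78$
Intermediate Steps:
$h = -8$ ($h = -1 - 7 = -8$)
$c{\left(U,p \right)} = \frac{p + \frac{U + p}{2 p}}{-8 + U}$ ($c{\left(U,p \right)} = \frac{p + \frac{U + p}{p + p}}{U - 8} = \frac{p + \frac{U + p}{2 p}}{-8 + U}$)
$\left(v{\left(G{\left(1,6 \right)} \right)} + c{\left(10,6 \right)}\right)^{2} = \left(\left(-5\right)^{2} + \frac{10 + 6 + 2 \cdot 6^{2}}{2 \cdot 6 \left(-8 + 10\right)}\right)^{2} = \left(25 + \frac{1}{2} \cdot \frac{1}{6} \cdot \frac{1}{2} \left(10 + 6 + 2 \cdot 36\right)\right)^{2} = \left(25 + \frac{1}{2} \cdot \frac{1}{6} \cdot \frac{1}{2} \left(10 + 6 + 72\right)\right)^{2} = \left(25 + \frac{1}{2} \cdot \frac{1}{6} \cdot \frac{1}{2} \cdot 88\right)^{2} = \left(25 + \frac{11}{3}\right)^{2} = \left(\frac{86}{3}\right)^{2} = \frac{7396}{9}$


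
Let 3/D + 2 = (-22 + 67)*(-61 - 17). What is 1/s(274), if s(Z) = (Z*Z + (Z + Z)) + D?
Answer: 3512/265591485 ≈ 1.3223e-5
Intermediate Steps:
D = -3/3512 (D = 3/(-2 + (-22 + 67)*(-61 - 17)) = 3/(-2 + 45*(-78)) = 3/(-2 - 3510) = 3/(-3512) = 3*(-1/3512) = -3/3512 ≈ -0.00085421)
s(Z) = -3/3512 + Z² + 2*Z (s(Z) = (Z*Z + (Z + Z)) - 3/3512 = (Z² + 2*Z) - 3/3512 = -3/3512 + Z² + 2*Z)
1/s(274) = 1/(-3/3512 + 274² + 2*274) = 1/(-3/3512 + 75076 + 548) = 1/(265591485/3512) = 3512/265591485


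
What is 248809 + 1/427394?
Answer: 106339473747/427394 ≈ 2.4881e+5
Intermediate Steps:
248809 + 1/427394 = 106339473747/427394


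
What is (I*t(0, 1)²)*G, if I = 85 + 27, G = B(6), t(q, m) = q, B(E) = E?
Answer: 0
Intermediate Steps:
G = 6
I = 112
(I*t(0, 1)²)*G = (112*0²)*6 = (112*0)*6 = 0*6 = 0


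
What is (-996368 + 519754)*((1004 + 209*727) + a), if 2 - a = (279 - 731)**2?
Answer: 24476511970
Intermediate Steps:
a = -204302 (a = 2 - (279 - 731)**2 = 2 - 1*(-452)**2 = 2 - 1*204304 = 2 - 204304 = -204302)
(-996368 + 519754)*((1004 + 209*727) + a) = (-996368 + 519754)*((1004 + 209*727) - 204302) = -476614*((1004 + 151943) - 204302) = -476614*(152947 - 204302) = -476614*(-51355) = 24476511970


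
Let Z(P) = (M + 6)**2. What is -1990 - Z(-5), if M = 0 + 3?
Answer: -2071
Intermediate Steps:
M = 3
Z(P) = 81 (Z(P) = (3 + 6)**2 = 9**2 = 81)
-1990 - Z(-5) = -1990 - 1*81 = -1990 - 81 = -2071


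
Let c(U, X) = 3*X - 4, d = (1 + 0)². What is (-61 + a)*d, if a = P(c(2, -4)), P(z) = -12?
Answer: -73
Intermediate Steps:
d = 1 (d = 1² = 1)
c(U, X) = -4 + 3*X
a = -12
(-61 + a)*d = (-61 - 12)*1 = -73*1 = -73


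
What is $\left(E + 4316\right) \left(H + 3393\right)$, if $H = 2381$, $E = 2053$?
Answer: $36774606$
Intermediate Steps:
$\left(E + 4316\right) \left(H + 3393\right) = \left(2053 + 4316\right) \left(2381 + 3393\right) = 6369 \cdot 5774 = 36774606$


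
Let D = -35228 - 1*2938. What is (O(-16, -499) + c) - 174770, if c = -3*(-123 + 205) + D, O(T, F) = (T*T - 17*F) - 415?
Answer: -204858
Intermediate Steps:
D = -38166 (D = -35228 - 2938 = -38166)
O(T, F) = -415 + T² - 17*F (O(T, F) = (T² - 17*F) - 415 = -415 + T² - 17*F)
c = -38412 (c = -3*(-123 + 205) - 38166 = -3*82 - 38166 = -246 - 38166 = -38412)
(O(-16, -499) + c) - 174770 = ((-415 + (-16)² - 17*(-499)) - 38412) - 174770 = ((-415 + 256 + 8483) - 38412) - 174770 = (8324 - 38412) - 174770 = -30088 - 174770 = -204858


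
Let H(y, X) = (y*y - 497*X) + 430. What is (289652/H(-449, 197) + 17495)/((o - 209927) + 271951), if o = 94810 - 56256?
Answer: 910952021/5236191258 ≈ 0.17397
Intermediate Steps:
H(y, X) = 430 + y**2 - 497*X (H(y, X) = (y**2 - 497*X) + 430 = 430 + y**2 - 497*X)
o = 38554
(289652/H(-449, 197) + 17495)/((o - 209927) + 271951) = (289652/(430 + (-449)**2 - 497*197) + 17495)/((38554 - 209927) + 271951) = (289652/(430 + 201601 - 97909) + 17495)/(-171373 + 271951) = (289652/104122 + 17495)/100578 = (289652*(1/104122) + 17495)*(1/100578) = (144826/52061 + 17495)*(1/100578) = (910952021/52061)*(1/100578) = 910952021/5236191258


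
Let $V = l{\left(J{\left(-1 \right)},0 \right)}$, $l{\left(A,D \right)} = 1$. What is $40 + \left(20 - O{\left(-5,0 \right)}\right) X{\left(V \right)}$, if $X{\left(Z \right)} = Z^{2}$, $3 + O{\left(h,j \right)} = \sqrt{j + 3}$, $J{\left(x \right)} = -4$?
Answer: $63 - \sqrt{3} \approx 61.268$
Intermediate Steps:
$V = 1$
$O{\left(h,j \right)} = -3 + \sqrt{3 + j}$ ($O{\left(h,j \right)} = -3 + \sqrt{j + 3} = -3 + \sqrt{3 + j}$)
$40 + \left(20 - O{\left(-5,0 \right)}\right) X{\left(V \right)} = 40 + \left(20 - \left(-3 + \sqrt{3 + 0}\right)\right) 1^{2} = 40 + \left(20 - \left(-3 + \sqrt{3}\right)\right) 1 = 40 + \left(20 + \left(3 - \sqrt{3}\right)\right) 1 = 40 + \left(23 - \sqrt{3}\right) 1 = 40 + \left(23 - \sqrt{3}\right) = 63 - \sqrt{3}$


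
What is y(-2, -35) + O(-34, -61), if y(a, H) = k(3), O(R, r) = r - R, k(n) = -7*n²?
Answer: -90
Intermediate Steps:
y(a, H) = -63 (y(a, H) = -7*3² = -7*9 = -63)
y(-2, -35) + O(-34, -61) = -63 + (-61 - 1*(-34)) = -63 + (-61 + 34) = -63 - 27 = -90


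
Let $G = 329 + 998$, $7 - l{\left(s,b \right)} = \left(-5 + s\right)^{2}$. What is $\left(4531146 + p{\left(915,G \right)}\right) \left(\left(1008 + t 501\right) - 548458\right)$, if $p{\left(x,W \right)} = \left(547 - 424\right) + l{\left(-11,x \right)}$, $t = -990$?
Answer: $-4727847508800$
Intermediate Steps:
$l{\left(s,b \right)} = 7 - \left(-5 + s\right)^{2}$
$G = 1327$
$p{\left(x,W \right)} = -126$ ($p{\left(x,W \right)} = \left(547 - 424\right) + \left(7 - \left(-5 - 11\right)^{2}\right) = 123 + \left(7 - \left(-16\right)^{2}\right) = 123 + \left(7 - 256\right) = 123 - 249 = -126$)
$\left(4531146 + p{\left(915,G \right)}\right) \left(\left(1008 + t 501\right) - 548458\right) = \left(4531146 - 126\right) \left(\left(1008 - 495990\right) - 548458\right) = 4531020 \left(\left(1008 - 495990\right) - 548458\right) = 4531020 \left(-494982 - 548458\right) = 4531020 \left(-1043440\right) = -4727847508800$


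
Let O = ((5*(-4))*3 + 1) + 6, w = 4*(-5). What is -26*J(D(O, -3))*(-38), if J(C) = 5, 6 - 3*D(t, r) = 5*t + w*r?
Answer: 4940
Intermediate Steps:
w = -20
O = -53 (O = (-20*3 + 1) + 6 = (-60 + 1) + 6 = -59 + 6 = -53)
D(t, r) = 2 - 5*t/3 + 20*r/3 (D(t, r) = 2 - (5*t - 20*r)/3 = 2 - (-20*r + 5*t)/3 = 2 + (-5*t/3 + 20*r/3) = 2 - 5*t/3 + 20*r/3)
-26*J(D(O, -3))*(-38) = -26*5*(-38) = -130*(-38) = 4940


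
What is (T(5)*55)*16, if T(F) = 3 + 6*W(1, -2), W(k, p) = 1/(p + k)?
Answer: -2640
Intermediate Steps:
W(k, p) = 1/(k + p)
T(F) = -3 (T(F) = 3 + 6/(1 - 2) = 3 + 6/(-1) = 3 + 6*(-1) = 3 - 6 = -3)
(T(5)*55)*16 = -3*55*16 = -165*16 = -2640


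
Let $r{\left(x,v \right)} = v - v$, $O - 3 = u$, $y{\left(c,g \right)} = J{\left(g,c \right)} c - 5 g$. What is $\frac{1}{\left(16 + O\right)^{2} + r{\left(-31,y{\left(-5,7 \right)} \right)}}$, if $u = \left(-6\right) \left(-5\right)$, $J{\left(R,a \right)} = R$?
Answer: $\frac{1}{2401} \approx 0.00041649$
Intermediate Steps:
$u = 30$
$y{\left(c,g \right)} = - 5 g + c g$ ($y{\left(c,g \right)} = g c - 5 g = c g - 5 g = - 5 g + c g$)
$O = 33$ ($O = 3 + 30 = 33$)
$r{\left(x,v \right)} = 0$
$\frac{1}{\left(16 + O\right)^{2} + r{\left(-31,y{\left(-5,7 \right)} \right)}} = \frac{1}{\left(16 + 33\right)^{2} + 0} = \frac{1}{49^{2} + 0} = \frac{1}{2401 + 0} = \frac{1}{2401}$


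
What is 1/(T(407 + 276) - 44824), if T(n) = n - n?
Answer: -1/44824 ≈ -2.2309e-5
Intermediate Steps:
T(n) = 0
1/(T(407 + 276) - 44824) = 1/(0 - 44824) = 1/(-44824) = -1/44824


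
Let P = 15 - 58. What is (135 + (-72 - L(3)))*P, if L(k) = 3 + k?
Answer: -2451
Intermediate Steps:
P = -43
(135 + (-72 - L(3)))*P = (135 + (-72 - (3 + 3)))*(-43) = (135 + (-72 - 1*6))*(-43) = (135 + (-72 - 6))*(-43) = (135 - 78)*(-43) = 57*(-43) = -2451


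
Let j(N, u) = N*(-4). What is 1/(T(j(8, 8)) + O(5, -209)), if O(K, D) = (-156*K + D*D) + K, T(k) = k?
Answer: 1/42874 ≈ 2.3324e-5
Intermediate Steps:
j(N, u) = -4*N
O(K, D) = D² - 155*K (O(K, D) = (-156*K + D²) + K = (D² - 156*K) + K = D² - 155*K)
1/(T(j(8, 8)) + O(5, -209)) = 1/(-4*8 + ((-209)² - 155*5)) = 1/(-32 + (43681 - 775)) = 1/(-32 + 42906) = 1/42874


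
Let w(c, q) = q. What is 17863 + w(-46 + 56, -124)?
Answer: 17739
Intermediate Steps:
17863 + w(-46 + 56, -124) = 17863 - 124 = 17739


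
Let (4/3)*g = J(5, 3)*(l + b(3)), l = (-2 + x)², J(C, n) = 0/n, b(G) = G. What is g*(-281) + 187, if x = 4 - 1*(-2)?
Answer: 187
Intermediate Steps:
x = 6 (x = 4 + 2 = 6)
J(C, n) = 0
l = 16 (l = (-2 + 6)² = 4² = 16)
g = 0 (g = 3*(0*(16 + 3))/4 = 3*(0*19)/4 = (¾)*0 = 0)
g*(-281) + 187 = 0*(-281) + 187 = 0 + 187 = 187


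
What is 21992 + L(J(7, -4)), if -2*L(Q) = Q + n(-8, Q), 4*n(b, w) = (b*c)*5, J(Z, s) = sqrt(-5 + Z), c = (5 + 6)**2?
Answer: 22597 - sqrt(2)/2 ≈ 22596.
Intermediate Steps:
c = 121 (c = 11**2 = 121)
n(b, w) = 605*b/4 (n(b, w) = ((b*121)*5)/4 = ((121*b)*5)/4 = (605*b)/4 = 605*b/4)
L(Q) = 605 - Q/2 (L(Q) = -(Q + (605/4)*(-8))/2 = -(Q - 1210)/2 = -(-1210 + Q)/2 = 605 - Q/2)
21992 + L(J(7, -4)) = 21992 + (605 - sqrt(-5 + 7)/2) = 21992 + (605 - sqrt(2)/2) = 22597 - sqrt(2)/2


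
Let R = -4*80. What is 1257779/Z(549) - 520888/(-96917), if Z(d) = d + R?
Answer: 122019450695/22193993 ≈ 5497.9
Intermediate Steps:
R = -320
Z(d) = -320 + d (Z(d) = d - 320 = -320 + d)
1257779/Z(549) - 520888/(-96917) = 1257779/(-320 + 549) - 520888/(-96917) = 1257779/229 - 520888*(-1/96917) = 1257779*(1/229) + 520888/96917 = 1257779/229 + 520888/96917 = 122019450695/22193993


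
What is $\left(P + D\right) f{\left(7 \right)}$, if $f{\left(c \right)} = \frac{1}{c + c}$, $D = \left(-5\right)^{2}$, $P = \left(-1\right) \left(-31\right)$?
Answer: $4$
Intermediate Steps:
$P = 31$
$D = 25$
$f{\left(c \right)} = \frac{1}{2 c}$
$\left(P + D\right) f{\left(7 \right)} = \left(31 + 25\right) \frac{1}{2 \cdot 7} = 56 \cdot \frac{1}{2} \cdot \frac{1}{7} = 56 \cdot \frac{1}{14} = 4$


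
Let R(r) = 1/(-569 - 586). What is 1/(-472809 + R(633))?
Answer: -1155/546094396 ≈ -2.1150e-6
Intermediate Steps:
R(r) = -1/1155 (R(r) = 1/(-1155) = -1/1155)
1/(-472809 + R(633)) = 1/(-472809 - 1/1155) = 1/(-546094396/1155) = -1155/546094396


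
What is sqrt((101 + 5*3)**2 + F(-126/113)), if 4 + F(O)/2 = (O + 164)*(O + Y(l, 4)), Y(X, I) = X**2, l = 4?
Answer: 4*sqrt(14602206)/113 ≈ 135.27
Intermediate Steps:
F(O) = -8 + 2*(16 + O)*(164 + O) (F(O) = -8 + 2*((O + 164)*(O + 4**2)) = -8 + 2*((164 + O)*(O + 16)) = -8 + 2*((164 + O)*(16 + O)) = -8 + 2*((16 + O)*(164 + O)) = -8 + 2*(16 + O)*(164 + O))
sqrt((101 + 5*3)**2 + F(-126/113)) = sqrt((101 + 5*3)**2 + (5240 + 2*(-126/113)**2 + 360*(-126/113))) = sqrt((101 + 15)**2 + (5240 + 2*(-126*1/113)**2 + 360*(-126*1/113))) = sqrt(116**2 + (5240 + 2*(-126/113)**2 + 360*(-126/113))) = sqrt(13456 + (5240 + 2*(15876/12769) - 45360/113)) = sqrt(13456 + (5240 + 31752/12769 - 45360/113)) = sqrt(13456 + 61815632/12769) = sqrt(233635296/12769) = 4*sqrt(14602206)/113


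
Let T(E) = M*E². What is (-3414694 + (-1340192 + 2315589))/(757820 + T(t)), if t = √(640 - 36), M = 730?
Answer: -813099/399580 ≈ -2.0349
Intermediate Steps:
t = 2*√151 (t = √604 = 2*√151 ≈ 24.576)
T(E) = 730*E²
(-3414694 + (-1340192 + 2315589))/(757820 + T(t)) = (-3414694 + (-1340192 + 2315589))/(757820 + 730*(2*√151)²) = (-3414694 + 975397)/(757820 + 730*604) = -2439297/(757820 + 440920) = -2439297/1198740 = -2439297*1/1198740 = -813099/399580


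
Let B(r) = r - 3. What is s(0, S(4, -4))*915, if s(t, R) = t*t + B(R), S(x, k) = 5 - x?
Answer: -1830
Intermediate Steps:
B(r) = -3 + r
s(t, R) = -3 + R + t**2 (s(t, R) = t*t + (-3 + R) = t**2 + (-3 + R) = -3 + R + t**2)
s(0, S(4, -4))*915 = (-3 + (5 - 1*4) + 0**2)*915 = (-3 + (5 - 4) + 0)*915 = (-3 + 1 + 0)*915 = -2*915 = -1830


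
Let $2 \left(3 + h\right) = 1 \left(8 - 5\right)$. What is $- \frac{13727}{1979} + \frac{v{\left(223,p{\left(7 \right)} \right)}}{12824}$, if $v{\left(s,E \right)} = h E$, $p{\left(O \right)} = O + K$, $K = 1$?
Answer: $- \frac{44014699}{6344674} \approx -6.9373$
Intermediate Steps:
$p{\left(O \right)} = 1 + O$ ($p{\left(O \right)} = O + 1 = 1 + O$)
$h = - \frac{3}{2}$ ($h = -3 + \frac{1 \left(8 - 5\right)}{2} = -3 + \frac{1 \cdot 3}{2} = -3 + \frac{1}{2} \cdot 3 = -3 + \frac{3}{2} = - \frac{3}{2} \approx -1.5$)
$v{\left(s,E \right)} = - \frac{3 E}{2}$
$- \frac{13727}{1979} + \frac{v{\left(223,p{\left(7 \right)} \right)}}{12824} = - \frac{13727}{1979} + \frac{\left(- \frac{3}{2}\right) \left(1 + 7\right)}{12824} = \left(-13727\right) \frac{1}{1979} + \left(- \frac{3}{2}\right) 8 \cdot \frac{1}{12824} = - \frac{13727}{1979} - \frac{3}{3206} = - \frac{44014699}{6344674}$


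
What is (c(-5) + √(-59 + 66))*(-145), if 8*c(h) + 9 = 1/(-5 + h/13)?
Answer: 18647/112 - 145*√7 ≈ -217.14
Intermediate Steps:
c(h) = -9/8 + 1/(8*(-5 + h/13))
(c(-5) + √(-59 + 66))*(-145) = ((598 - 9*(-5))/(8*(-65 - 5)) + √(-59 + 66))*(-145) = ((⅛)*(598 + 45)/(-70) + √7)*(-145) = ((⅛)*(-1/70)*643 + √7)*(-145) = (-643/560 + √7)*(-145) = 18647/112 - 145*√7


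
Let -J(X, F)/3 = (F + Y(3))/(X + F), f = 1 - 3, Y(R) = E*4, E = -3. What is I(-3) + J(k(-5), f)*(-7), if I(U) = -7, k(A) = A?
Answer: 35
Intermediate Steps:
Y(R) = -12 (Y(R) = -3*4 = -12)
f = -2
J(X, F) = -3*(-12 + F)/(F + X) (J(X, F) = -3*(F - 12)/(X + F) = -3*(-12 + F)/(F + X))
I(-3) + J(k(-5), f)*(-7) = -7 + (3*(12 - 1*(-2))/(-2 - 5))*(-7) = -7 + (3*(12 + 2)/(-7))*(-7) = -7 + (3*(-⅐)*14)*(-7) = -7 - 6*(-7) = -7 + 42 = 35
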